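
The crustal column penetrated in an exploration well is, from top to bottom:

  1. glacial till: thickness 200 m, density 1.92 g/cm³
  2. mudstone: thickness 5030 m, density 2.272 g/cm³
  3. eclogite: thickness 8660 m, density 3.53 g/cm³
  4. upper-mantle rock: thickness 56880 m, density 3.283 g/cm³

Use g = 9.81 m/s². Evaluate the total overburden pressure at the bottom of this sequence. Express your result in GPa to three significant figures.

2.25 GPa

glacial till: 1920 kg/m³ × 9.81 m/s² × 200 m = 3.767×10^6 Pa = 3.767×10^-3 GPa
mudstone: 2272 kg/m³ × 9.81 m/s² × 5030 m = 1.121×10^8 Pa = 0.1121 GPa
eclogite: 3530 kg/m³ × 9.81 m/s² × 8660 m = 2.999×10^8 Pa = 0.2999 GPa
upper-mantle rock: 3283 kg/m³ × 9.81 m/s² × 56880 m = 1.832×10^9 Pa = 1.832 GPa
Total = 3.767×10^-3 + 0.1121 + 0.2999 + 1.832 = 2.2477 GPa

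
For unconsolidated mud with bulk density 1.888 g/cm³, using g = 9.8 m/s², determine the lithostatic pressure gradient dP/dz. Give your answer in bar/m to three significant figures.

0.185 bar/m

dP/dz = ρg = 1888 kg/m³ × 9.8 m/s² = 18502 Pa/m
= 18502 Pa/m × (1 bar/m / 1.0000×10^5 Pa/m) = 0.18502 bar/m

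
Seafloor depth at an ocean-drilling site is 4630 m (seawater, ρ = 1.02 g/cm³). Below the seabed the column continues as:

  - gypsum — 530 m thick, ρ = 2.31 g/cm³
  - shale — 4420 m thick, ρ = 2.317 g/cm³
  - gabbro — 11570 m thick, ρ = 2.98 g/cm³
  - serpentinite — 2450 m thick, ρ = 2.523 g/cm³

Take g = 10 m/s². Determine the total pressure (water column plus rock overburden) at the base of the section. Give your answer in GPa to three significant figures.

seawater: 1020 kg/m³ × 10 m/s² × 4630 m = 4.723×10^7 Pa = 0.04723 GPa
gypsum: 2310 kg/m³ × 10 m/s² × 530 m = 1.224×10^7 Pa = 0.01224 GPa
shale: 2317 kg/m³ × 10 m/s² × 4420 m = 1.024×10^8 Pa = 0.1024 GPa
gabbro: 2980 kg/m³ × 10 m/s² × 11570 m = 3.448×10^8 Pa = 0.3448 GPa
serpentinite: 2523 kg/m³ × 10 m/s² × 2450 m = 6.181×10^7 Pa = 0.06181 GPa
Total = 0.04723 + 0.01224 + 0.1024 + 0.3448 + 0.06181 = 0.56848 GPa

0.568 GPa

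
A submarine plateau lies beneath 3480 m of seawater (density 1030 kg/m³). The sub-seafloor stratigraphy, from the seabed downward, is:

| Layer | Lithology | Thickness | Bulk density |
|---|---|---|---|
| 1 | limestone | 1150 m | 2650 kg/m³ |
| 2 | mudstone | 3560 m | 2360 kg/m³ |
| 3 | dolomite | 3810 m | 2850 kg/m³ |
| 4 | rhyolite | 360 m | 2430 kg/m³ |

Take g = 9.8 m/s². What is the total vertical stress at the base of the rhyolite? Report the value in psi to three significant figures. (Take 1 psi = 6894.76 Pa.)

seawater: 1030 kg/m³ × 9.8 m/s² × 3480 m = 3.513×10^7 Pa = 5095 psi
limestone: 2650 kg/m³ × 9.8 m/s² × 1150 m = 2.987×10^7 Pa = 4332 psi
mudstone: 2360 kg/m³ × 9.8 m/s² × 3560 m = 8.234×10^7 Pa = 11942 psi
dolomite: 2850 kg/m³ × 9.8 m/s² × 3810 m = 1.064×10^8 Pa = 15434 psi
rhyolite: 2430 kg/m³ × 9.8 m/s² × 360 m = 8.573×10^6 Pa = 1243 psi
Total = 5095 + 4332 + 11942 + 15434 + 1243 = 38046 psi

38000 psi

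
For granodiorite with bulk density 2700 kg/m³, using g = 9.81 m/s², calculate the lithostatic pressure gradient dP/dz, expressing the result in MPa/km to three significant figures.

26.5 MPa/km

dP/dz = ρg = 2700 kg/m³ × 9.81 m/s² = 26487 Pa/m
= 26487 Pa/m × (1 MPa/km / 1000.0 Pa/m) = 26.487 MPa/km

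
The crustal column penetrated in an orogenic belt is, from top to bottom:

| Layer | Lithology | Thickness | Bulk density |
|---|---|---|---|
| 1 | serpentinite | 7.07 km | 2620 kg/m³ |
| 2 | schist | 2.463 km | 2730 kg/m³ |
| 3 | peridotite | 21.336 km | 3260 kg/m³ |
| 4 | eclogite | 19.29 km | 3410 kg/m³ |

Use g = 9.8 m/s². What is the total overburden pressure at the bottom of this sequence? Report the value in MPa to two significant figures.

1600 MPa

serpentinite: 2620 kg/m³ × 9.8 m/s² × 7070 m = 1.815×10^8 Pa = 181.5 MPa
schist: 2730 kg/m³ × 9.8 m/s² × 2463 m = 6.590×10^7 Pa = 65.90 MPa
peridotite: 3260 kg/m³ × 9.8 m/s² × 21336 m = 6.816×10^8 Pa = 681.6 MPa
eclogite: 3410 kg/m³ × 9.8 m/s² × 19290 m = 6.446×10^8 Pa = 644.6 MPa
Total = 181.5 + 65.90 + 681.6 + 644.6 = 1573.7 MPa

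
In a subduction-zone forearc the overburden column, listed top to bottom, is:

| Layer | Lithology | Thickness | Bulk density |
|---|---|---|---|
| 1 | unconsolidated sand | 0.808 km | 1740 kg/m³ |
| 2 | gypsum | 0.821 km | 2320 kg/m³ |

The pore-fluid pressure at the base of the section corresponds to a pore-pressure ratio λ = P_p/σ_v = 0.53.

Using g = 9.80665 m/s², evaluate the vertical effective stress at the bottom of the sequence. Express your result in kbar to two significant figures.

Overburden (lithostatic) stress σ_v:
unconsolidated sand: 1740 kg/m³ × 9.80665 m/s² × 808 m = 1.379×10^7 Pa = 13.79 MPa
gypsum: 2320 kg/m³ × 9.80665 m/s² × 821 m = 1.868×10^7 Pa = 18.68 MPa
Total = 13.79 + 18.68 = 32.466 MPa
Pore pressure P_p = λ·σ_v = 0.53 × 32.47 MPa = 17.21 MPa
Effective stress σ' = σ_v − P_p = 32.47 − 17.21 = 15.259 MPa = 0.15259 kbar

0.15 kbar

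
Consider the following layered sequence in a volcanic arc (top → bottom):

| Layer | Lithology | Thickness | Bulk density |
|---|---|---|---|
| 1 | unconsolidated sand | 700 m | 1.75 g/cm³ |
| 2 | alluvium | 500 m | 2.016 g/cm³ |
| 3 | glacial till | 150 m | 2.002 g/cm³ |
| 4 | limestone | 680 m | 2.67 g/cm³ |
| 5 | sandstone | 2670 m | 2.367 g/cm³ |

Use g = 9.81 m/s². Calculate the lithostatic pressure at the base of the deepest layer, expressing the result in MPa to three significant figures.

105 MPa

unconsolidated sand: 1750 kg/m³ × 9.81 m/s² × 700 m = 1.202×10^7 Pa = 12.02 MPa
alluvium: 2016 kg/m³ × 9.81 m/s² × 500 m = 9.888×10^6 Pa = 9.888 MPa
glacial till: 2002 kg/m³ × 9.81 m/s² × 150 m = 2.946×10^6 Pa = 2.946 MPa
limestone: 2670 kg/m³ × 9.81 m/s² × 680 m = 1.781×10^7 Pa = 17.81 MPa
sandstone: 2367 kg/m³ × 9.81 m/s² × 2670 m = 6.200×10^7 Pa = 62.00 MPa
Total = 12.02 + 9.888 + 2.946 + 17.81 + 62.00 = 104.66 MPa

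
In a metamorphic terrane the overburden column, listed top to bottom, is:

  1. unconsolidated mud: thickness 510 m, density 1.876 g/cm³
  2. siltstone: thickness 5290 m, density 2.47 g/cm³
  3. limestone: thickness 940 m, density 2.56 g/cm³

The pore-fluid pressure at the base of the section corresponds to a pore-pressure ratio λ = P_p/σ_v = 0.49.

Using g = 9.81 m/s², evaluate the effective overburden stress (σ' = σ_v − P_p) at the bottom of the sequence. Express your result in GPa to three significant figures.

Overburden (lithostatic) stress σ_v:
unconsolidated mud: 1876 kg/m³ × 9.81 m/s² × 510 m = 9.386×10^6 Pa = 9.386 MPa
siltstone: 2470 kg/m³ × 9.81 m/s² × 5290 m = 1.282×10^8 Pa = 128.2 MPa
limestone: 2560 kg/m³ × 9.81 m/s² × 940 m = 2.361×10^7 Pa = 23.61 MPa
Total = 9.386 + 128.2 + 23.61 = 161.17 MPa
Pore pressure P_p = λ·σ_v = 0.49 × 161.2 MPa = 78.97 MPa
Effective stress σ' = σ_v − P_p = 161.2 − 78.97 = 82.198 MPa = 0.082198 GPa

0.0822 GPa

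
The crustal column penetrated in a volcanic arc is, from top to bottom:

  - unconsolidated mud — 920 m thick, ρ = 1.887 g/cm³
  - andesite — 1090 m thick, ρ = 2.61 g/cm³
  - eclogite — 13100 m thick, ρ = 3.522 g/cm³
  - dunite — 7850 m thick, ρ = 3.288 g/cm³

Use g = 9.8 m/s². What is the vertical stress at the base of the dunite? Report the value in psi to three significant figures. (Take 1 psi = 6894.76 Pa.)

unconsolidated mud: 1887 kg/m³ × 9.8 m/s² × 920 m = 1.701×10^7 Pa = 2468 psi
andesite: 2610 kg/m³ × 9.8 m/s² × 1090 m = 2.788×10^7 Pa = 4044 psi
eclogite: 3522 kg/m³ × 9.8 m/s² × 13100 m = 4.522×10^8 Pa = 65579 psi
dunite: 3288 kg/m³ × 9.8 m/s² × 7850 m = 2.529×10^8 Pa = 36687 psi
Total = 2468 + 4044 + 65579 + 36687 = 1.0878×10^5 psi

109000 psi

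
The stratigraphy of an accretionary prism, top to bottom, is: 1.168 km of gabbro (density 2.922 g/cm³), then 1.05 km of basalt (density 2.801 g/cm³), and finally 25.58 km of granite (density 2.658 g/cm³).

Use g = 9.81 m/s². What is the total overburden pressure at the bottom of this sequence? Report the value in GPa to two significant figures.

0.73 GPa

gabbro: 2922 kg/m³ × 9.81 m/s² × 1168 m = 3.348×10^7 Pa = 0.03348 GPa
basalt: 2801 kg/m³ × 9.81 m/s² × 1050 m = 2.885×10^7 Pa = 0.02885 GPa
granite: 2658 kg/m³ × 9.81 m/s² × 25580 m = 6.670×10^8 Pa = 0.6670 GPa
Total = 0.03348 + 0.02885 + 0.6670 = 0.72933 GPa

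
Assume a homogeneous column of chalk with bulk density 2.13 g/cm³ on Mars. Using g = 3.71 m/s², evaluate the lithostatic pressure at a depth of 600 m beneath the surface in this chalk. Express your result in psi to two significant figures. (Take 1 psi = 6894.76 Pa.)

690 psi

chalk: 2130 kg/m³ × 3.71 m/s² × 600 m = 4.741×10^6 Pa = 687.7 psi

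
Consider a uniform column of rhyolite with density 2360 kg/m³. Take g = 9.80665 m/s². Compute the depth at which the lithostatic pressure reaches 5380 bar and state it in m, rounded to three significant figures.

h = P/(ρg) = 5380 bar / (2360 kg/m³ × 9.80665 m/s²) = 5.380×10^8 Pa / 23144 Pa/m = 23246 m

23200 m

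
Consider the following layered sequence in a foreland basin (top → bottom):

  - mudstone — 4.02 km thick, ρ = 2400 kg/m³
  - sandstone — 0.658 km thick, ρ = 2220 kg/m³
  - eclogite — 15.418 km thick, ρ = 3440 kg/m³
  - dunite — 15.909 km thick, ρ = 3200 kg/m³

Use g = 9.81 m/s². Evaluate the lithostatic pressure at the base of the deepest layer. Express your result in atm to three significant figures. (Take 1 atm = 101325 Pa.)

11100 atm

mudstone: 2400 kg/m³ × 9.81 m/s² × 4020 m = 9.465×10^7 Pa = 934.1 atm
sandstone: 2220 kg/m³ × 9.81 m/s² × 658 m = 1.433×10^7 Pa = 141.4 atm
eclogite: 3440 kg/m³ × 9.81 m/s² × 15418 m = 5.203×10^8 Pa = 5135 atm
dunite: 3200 kg/m³ × 9.81 m/s² × 15909 m = 4.994×10^8 Pa = 4929 atm
Total = 934.1 + 141.4 + 5135 + 4929 = 11139 atm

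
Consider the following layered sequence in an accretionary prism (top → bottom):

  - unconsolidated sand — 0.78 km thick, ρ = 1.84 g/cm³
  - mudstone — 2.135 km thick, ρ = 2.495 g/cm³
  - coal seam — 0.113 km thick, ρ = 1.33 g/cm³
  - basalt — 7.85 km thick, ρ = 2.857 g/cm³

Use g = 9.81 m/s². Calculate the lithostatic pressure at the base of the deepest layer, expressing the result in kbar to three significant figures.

unconsolidated sand: 1840 kg/m³ × 9.81 m/s² × 780 m = 1.408×10^7 Pa = 0.1408 kbar
mudstone: 2495 kg/m³ × 9.81 m/s² × 2135 m = 5.226×10^7 Pa = 0.5226 kbar
coal seam: 1330 kg/m³ × 9.81 m/s² × 113 m = 1.474×10^6 Pa = 0.01474 kbar
basalt: 2857 kg/m³ × 9.81 m/s² × 7850 m = 2.200×10^8 Pa = 2.200 kbar
Total = 0.1408 + 0.5226 + 0.01474 + 2.200 = 2.8782 kbar

2.88 kbar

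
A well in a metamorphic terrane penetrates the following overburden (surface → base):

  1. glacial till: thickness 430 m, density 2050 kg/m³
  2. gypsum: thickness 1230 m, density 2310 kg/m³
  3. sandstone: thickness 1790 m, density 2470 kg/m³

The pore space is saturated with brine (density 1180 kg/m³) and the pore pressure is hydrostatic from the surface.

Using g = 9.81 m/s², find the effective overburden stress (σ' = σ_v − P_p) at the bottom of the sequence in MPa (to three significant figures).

40.0 MPa

Overburden (lithostatic) stress σ_v:
glacial till: 2050 kg/m³ × 9.81 m/s² × 430 m = 8.648×10^6 Pa = 8.648 MPa
gypsum: 2310 kg/m³ × 9.81 m/s² × 1230 m = 2.787×10^7 Pa = 27.87 MPa
sandstone: 2470 kg/m³ × 9.81 m/s² × 1790 m = 4.337×10^7 Pa = 43.37 MPa
Total = 8.648 + 27.87 + 43.37 = 79.894 MPa
Pore pressure P_p = 1180 kg/m³ × 9.81 m/s² × 3450 m = 3.994×10^7 Pa = 39.94 MPa
Effective stress σ' = σ_v − P_p = 79.89 − 39.94 = 39.957 MPa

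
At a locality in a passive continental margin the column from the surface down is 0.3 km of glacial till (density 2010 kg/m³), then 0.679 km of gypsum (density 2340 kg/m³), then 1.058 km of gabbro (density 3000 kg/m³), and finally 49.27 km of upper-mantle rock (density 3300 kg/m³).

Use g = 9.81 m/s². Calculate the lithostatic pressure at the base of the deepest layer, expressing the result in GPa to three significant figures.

1.65 GPa

glacial till: 2010 kg/m³ × 9.81 m/s² × 300 m = 5.915×10^6 Pa = 5.915×10^-3 GPa
gypsum: 2340 kg/m³ × 9.81 m/s² × 679 m = 1.559×10^7 Pa = 0.01559 GPa
gabbro: 3000 kg/m³ × 9.81 m/s² × 1058 m = 3.114×10^7 Pa = 0.03114 GPa
upper-mantle rock: 3300 kg/m³ × 9.81 m/s² × 49270 m = 1.595×10^9 Pa = 1.595 GPa
Total = 5.915×10^-3 + 0.01559 + 0.03114 + 1.595 = 1.6477 GPa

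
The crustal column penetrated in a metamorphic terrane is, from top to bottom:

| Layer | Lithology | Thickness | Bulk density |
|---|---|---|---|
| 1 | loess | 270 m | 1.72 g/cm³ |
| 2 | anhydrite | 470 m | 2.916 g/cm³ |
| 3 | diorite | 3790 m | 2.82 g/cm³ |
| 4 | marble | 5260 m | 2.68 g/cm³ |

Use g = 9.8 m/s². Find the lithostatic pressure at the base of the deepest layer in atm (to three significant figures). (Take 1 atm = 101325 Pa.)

2570 atm

loess: 1720 kg/m³ × 9.8 m/s² × 270 m = 4.551×10^6 Pa = 44.92 atm
anhydrite: 2916 kg/m³ × 9.8 m/s² × 470 m = 1.343×10^7 Pa = 132.6 atm
diorite: 2820 kg/m³ × 9.8 m/s² × 3790 m = 1.047×10^8 Pa = 1034 atm
marble: 2680 kg/m³ × 9.8 m/s² × 5260 m = 1.381×10^8 Pa = 1363 atm
Total = 44.92 + 132.6 + 1034 + 1363 = 2574.6 atm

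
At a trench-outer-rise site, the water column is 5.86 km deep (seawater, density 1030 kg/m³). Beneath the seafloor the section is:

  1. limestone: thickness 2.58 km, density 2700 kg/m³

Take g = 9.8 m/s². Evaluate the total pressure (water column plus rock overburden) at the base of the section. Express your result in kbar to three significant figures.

1.27 kbar

seawater: 1030 kg/m³ × 9.8 m/s² × 5860 m = 5.915×10^7 Pa = 0.5915 kbar
limestone: 2700 kg/m³ × 9.8 m/s² × 2580 m = 6.827×10^7 Pa = 0.6827 kbar
Total = 0.5915 + 0.6827 = 1.2742 kbar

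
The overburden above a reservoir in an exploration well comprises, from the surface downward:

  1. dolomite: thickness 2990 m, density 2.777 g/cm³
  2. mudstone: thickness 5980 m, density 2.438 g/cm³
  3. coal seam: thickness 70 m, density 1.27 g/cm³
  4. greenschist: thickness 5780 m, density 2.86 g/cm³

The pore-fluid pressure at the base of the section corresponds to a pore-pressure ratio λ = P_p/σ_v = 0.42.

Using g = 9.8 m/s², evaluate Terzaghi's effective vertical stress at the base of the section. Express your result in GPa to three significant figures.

Overburden (lithostatic) stress σ_v:
dolomite: 2777 kg/m³ × 9.8 m/s² × 2990 m = 8.137×10^7 Pa = 81.37 MPa
mudstone: 2438 kg/m³ × 9.8 m/s² × 5980 m = 1.429×10^8 Pa = 142.9 MPa
coal seam: 1270 kg/m³ × 9.8 m/s² × 70 m = 8.712×10^5 Pa = 0.8712 MPa
greenschist: 2860 kg/m³ × 9.8 m/s² × 5780 m = 1.620×10^8 Pa = 162.0 MPa
Total = 81.37 + 142.9 + 0.8712 + 162.0 = 387.12 MPa
Pore pressure P_p = λ·σ_v = 0.42 × 387.1 MPa = 162.6 MPa
Effective stress σ' = σ_v − P_p = 387.1 − 162.6 = 224.53 MPa = 0.22453 GPa

0.225 GPa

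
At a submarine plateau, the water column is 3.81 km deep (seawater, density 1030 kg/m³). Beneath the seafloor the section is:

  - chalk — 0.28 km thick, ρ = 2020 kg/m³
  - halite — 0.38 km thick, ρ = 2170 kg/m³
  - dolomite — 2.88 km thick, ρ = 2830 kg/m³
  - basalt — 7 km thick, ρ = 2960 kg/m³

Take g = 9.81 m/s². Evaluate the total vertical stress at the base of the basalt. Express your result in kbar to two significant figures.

3.4 kbar

seawater: 1030 kg/m³ × 9.81 m/s² × 3810 m = 3.850×10^7 Pa = 0.3850 kbar
chalk: 2020 kg/m³ × 9.81 m/s² × 280 m = 5.549×10^6 Pa = 0.05549 kbar
halite: 2170 kg/m³ × 9.81 m/s² × 380 m = 8.089×10^6 Pa = 0.08089 kbar
dolomite: 2830 kg/m³ × 9.81 m/s² × 2880 m = 7.996×10^7 Pa = 0.7996 kbar
basalt: 2960 kg/m³ × 9.81 m/s² × 7000 m = 2.033×10^8 Pa = 2.033 kbar
Total = 0.3850 + 0.05549 + 0.08089 + 0.7996 + 2.033 = 3.3535 kbar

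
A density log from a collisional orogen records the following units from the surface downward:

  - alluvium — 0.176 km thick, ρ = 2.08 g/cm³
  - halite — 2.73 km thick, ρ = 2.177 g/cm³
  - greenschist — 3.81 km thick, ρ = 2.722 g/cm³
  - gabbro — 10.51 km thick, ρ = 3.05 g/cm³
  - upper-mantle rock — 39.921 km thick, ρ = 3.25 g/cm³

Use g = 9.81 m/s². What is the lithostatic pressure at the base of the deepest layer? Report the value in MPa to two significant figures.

alluvium: 2080 kg/m³ × 9.81 m/s² × 176 m = 3.591×10^6 Pa = 3.591 MPa
halite: 2177 kg/m³ × 9.81 m/s² × 2730 m = 5.830×10^7 Pa = 58.30 MPa
greenschist: 2722 kg/m³ × 9.81 m/s² × 3810 m = 1.017×10^8 Pa = 101.7 MPa
gabbro: 3050 kg/m³ × 9.81 m/s² × 10510 m = 3.145×10^8 Pa = 314.5 MPa
upper-mantle rock: 3250 kg/m³ × 9.81 m/s² × 39921 m = 1.273×10^9 Pa = 1273 MPa
Total = 3.591 + 58.30 + 101.7 + 314.5 + 1273 = 1750.9 MPa

1800 MPa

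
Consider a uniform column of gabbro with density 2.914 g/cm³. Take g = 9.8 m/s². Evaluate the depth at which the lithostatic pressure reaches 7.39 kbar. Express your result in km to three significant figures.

h = P/(ρg) = 7.39 kbar / (2914 kg/m³ × 9.8 m/s²) = 7.390×10^8 Pa / 28557 Pa/m = 25878 m
= 25.878 km

25.9 km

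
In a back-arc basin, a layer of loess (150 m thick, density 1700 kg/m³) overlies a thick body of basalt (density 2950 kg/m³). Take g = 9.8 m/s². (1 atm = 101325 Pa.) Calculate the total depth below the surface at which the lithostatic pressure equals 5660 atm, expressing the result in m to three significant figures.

19900 m

Pressure at base of upper layers: 1700×9.8×150 = 2.499×10^6 Pa = 24.66 atm
Remaining pressure to be supplied by basalt: 5.735×10^8 − 2.499×10^6 = 5.710×10^8 Pa
Additional depth in basalt = 5.710×10^8 Pa / (2950 kg/m³ × 9.8 m/s²) = 19751 m
Total depth = 150 m + 19751 m = 19901 m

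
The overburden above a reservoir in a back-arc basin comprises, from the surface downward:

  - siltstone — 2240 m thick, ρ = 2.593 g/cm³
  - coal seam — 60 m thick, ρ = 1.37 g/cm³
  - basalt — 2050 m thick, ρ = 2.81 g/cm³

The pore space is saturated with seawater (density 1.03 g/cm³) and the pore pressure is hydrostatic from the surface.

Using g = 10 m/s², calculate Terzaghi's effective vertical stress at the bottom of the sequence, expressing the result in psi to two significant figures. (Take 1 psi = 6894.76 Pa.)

10000 psi

Overburden (lithostatic) stress σ_v:
siltstone: 2593 kg/m³ × 10 m/s² × 2240 m = 5.808×10^7 Pa = 58.08 MPa
coal seam: 1370 kg/m³ × 10 m/s² × 60 m = 8.220×10^5 Pa = 0.8220 MPa
basalt: 2810 kg/m³ × 10 m/s² × 2050 m = 5.761×10^7 Pa = 57.60 MPa
Total = 58.08 + 0.8220 + 57.60 = 116.51 MPa
Pore pressure P_p = 1030 kg/m³ × 10 m/s² × 4350 m = 4.481×10^7 Pa = 44.80 MPa
Effective stress σ' = σ_v − P_p = 116.5 − 44.80 = 71.705 MPa = 10400 psi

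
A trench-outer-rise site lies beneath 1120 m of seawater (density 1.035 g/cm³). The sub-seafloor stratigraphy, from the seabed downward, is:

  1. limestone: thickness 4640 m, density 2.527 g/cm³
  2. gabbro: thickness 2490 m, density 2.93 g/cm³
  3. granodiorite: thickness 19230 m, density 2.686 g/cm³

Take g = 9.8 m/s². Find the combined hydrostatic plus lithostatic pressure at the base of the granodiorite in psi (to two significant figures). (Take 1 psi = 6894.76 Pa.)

seawater: 1035 kg/m³ × 9.8 m/s² × 1120 m = 1.136×10^7 Pa = 1648 psi
limestone: 2527 kg/m³ × 9.8 m/s² × 4640 m = 1.149×10^8 Pa = 16666 psi
gabbro: 2930 kg/m³ × 9.8 m/s² × 2490 m = 7.150×10^7 Pa = 10370 psi
granodiorite: 2686 kg/m³ × 9.8 m/s² × 19230 m = 5.062×10^8 Pa = 73416 psi
Total = 1648 + 16666 + 10370 + 73416 = 1.0210×10^5 psi

100000 psi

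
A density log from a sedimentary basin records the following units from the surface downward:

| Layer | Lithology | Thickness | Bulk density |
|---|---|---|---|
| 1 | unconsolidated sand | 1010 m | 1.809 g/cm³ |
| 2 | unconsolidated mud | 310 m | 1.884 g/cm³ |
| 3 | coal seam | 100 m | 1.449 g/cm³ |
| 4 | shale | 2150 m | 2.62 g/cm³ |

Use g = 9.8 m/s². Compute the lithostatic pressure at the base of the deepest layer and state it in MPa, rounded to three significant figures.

80.3 MPa

unconsolidated sand: 1809 kg/m³ × 9.8 m/s² × 1010 m = 1.791×10^7 Pa = 17.91 MPa
unconsolidated mud: 1884 kg/m³ × 9.8 m/s² × 310 m = 5.724×10^6 Pa = 5.724 MPa
coal seam: 1449 kg/m³ × 9.8 m/s² × 100 m = 1.420×10^6 Pa = 1.420 MPa
shale: 2620 kg/m³ × 9.8 m/s² × 2150 m = 5.520×10^7 Pa = 55.20 MPa
Total = 17.91 + 5.724 + 1.420 + 55.20 = 80.252 MPa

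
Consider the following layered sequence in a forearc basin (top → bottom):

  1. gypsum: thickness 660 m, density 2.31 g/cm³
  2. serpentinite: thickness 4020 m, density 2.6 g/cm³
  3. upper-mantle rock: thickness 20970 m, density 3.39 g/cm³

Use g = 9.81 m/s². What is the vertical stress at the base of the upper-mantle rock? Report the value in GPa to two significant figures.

0.81 GPa

gypsum: 2310 kg/m³ × 9.81 m/s² × 660 m = 1.496×10^7 Pa = 0.01496 GPa
serpentinite: 2600 kg/m³ × 9.81 m/s² × 4020 m = 1.025×10^8 Pa = 0.1025 GPa
upper-mantle rock: 3390 kg/m³ × 9.81 m/s² × 20970 m = 6.974×10^8 Pa = 0.6974 GPa
Total = 0.01496 + 0.1025 + 0.6974 = 0.81487 GPa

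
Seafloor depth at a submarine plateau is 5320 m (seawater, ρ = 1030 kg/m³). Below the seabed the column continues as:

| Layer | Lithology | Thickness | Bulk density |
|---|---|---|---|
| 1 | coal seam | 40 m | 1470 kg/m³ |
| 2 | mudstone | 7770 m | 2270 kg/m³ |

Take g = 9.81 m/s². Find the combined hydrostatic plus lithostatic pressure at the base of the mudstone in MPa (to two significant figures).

230 MPa

seawater: 1030 kg/m³ × 9.81 m/s² × 5320 m = 5.375×10^7 Pa = 53.75 MPa
coal seam: 1470 kg/m³ × 9.81 m/s² × 40 m = 5.768×10^5 Pa = 0.5768 MPa
mudstone: 2270 kg/m³ × 9.81 m/s² × 7770 m = 1.730×10^8 Pa = 173.0 MPa
Total = 53.75 + 0.5768 + 173.0 = 227.36 MPa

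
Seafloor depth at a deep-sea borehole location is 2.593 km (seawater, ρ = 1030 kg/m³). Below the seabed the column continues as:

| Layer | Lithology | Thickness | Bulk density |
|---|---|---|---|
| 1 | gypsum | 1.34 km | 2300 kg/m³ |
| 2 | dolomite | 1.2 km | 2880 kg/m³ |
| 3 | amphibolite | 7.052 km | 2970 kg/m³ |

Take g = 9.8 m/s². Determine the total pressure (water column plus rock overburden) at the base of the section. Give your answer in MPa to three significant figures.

seawater: 1030 kg/m³ × 9.8 m/s² × 2593 m = 2.617×10^7 Pa = 26.17 MPa
gypsum: 2300 kg/m³ × 9.8 m/s² × 1340 m = 3.020×10^7 Pa = 30.20 MPa
dolomite: 2880 kg/m³ × 9.8 m/s² × 1200 m = 3.387×10^7 Pa = 33.87 MPa
amphibolite: 2970 kg/m³ × 9.8 m/s² × 7052 m = 2.053×10^8 Pa = 205.3 MPa
Total = 26.17 + 30.20 + 33.87 + 205.3 = 295.50 MPa

296 MPa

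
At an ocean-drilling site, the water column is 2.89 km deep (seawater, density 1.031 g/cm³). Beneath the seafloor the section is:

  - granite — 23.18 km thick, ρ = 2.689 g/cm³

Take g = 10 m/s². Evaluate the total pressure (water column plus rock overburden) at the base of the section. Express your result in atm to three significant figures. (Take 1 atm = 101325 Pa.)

6450 atm

seawater: 1031 kg/m³ × 10 m/s² × 2890 m = 2.980×10^7 Pa = 294.1 atm
granite: 2689 kg/m³ × 10 m/s² × 23180 m = 6.233×10^8 Pa = 6152 atm
Total = 294.1 + 6152 = 6445.7 atm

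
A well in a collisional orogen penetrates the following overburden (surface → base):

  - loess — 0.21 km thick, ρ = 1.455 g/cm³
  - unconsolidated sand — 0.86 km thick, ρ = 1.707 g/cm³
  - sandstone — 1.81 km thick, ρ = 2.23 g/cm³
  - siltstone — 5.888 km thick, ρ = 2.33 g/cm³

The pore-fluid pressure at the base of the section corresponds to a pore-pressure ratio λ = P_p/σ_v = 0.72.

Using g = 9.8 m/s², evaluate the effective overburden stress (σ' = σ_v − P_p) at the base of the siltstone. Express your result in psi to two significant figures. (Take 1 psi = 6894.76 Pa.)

Overburden (lithostatic) stress σ_v:
loess: 1455 kg/m³ × 9.8 m/s² × 210 m = 2.994×10^6 Pa = 2.994 MPa
unconsolidated sand: 1707 kg/m³ × 9.8 m/s² × 860 m = 1.439×10^7 Pa = 14.39 MPa
sandstone: 2230 kg/m³ × 9.8 m/s² × 1810 m = 3.956×10^7 Pa = 39.56 MPa
siltstone: 2330 kg/m³ × 9.8 m/s² × 5888 m = 1.344×10^8 Pa = 134.4 MPa
Total = 2.994 + 14.39 + 39.56 + 134.4 = 191.38 MPa
Pore pressure P_p = λ·σ_v = 0.72 × 191.4 MPa = 137.8 MPa
Effective stress σ' = σ_v − P_p = 191.4 − 137.8 = 53.587 MPa = 7772.2 psi

7800 psi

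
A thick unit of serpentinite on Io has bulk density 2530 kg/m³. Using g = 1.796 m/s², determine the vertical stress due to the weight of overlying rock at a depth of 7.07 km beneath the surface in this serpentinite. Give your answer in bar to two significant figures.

320 bar

serpentinite: 2530 kg/m³ × 1.796 m/s² × 7070 m = 3.213×10^7 Pa = 321.3 bar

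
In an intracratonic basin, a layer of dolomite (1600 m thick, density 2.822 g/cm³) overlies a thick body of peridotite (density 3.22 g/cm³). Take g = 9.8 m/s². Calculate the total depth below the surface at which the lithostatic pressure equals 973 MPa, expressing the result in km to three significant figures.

31.0 km

Pressure at base of upper layers: 2822×9.8×1600 = 4.425×10^7 Pa = 44.25 MPa
Remaining pressure to be supplied by peridotite: 9.730×10^8 − 4.425×10^7 = 9.288×10^8 Pa
Additional depth in peridotite = 9.288×10^8 Pa / (3220 kg/m³ × 9.8 m/s²) = 29432 m
Total depth = 1600 m + 29432 m = 31032 m
= 31.032 km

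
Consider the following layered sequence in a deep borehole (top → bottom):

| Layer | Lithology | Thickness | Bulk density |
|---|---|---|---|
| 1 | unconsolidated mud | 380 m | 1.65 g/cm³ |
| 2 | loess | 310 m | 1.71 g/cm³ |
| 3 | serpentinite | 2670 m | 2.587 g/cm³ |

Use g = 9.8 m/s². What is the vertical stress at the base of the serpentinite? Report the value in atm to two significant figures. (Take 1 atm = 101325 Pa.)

unconsolidated mud: 1650 kg/m³ × 9.8 m/s² × 380 m = 6.145×10^6 Pa = 60.64 atm
loess: 1710 kg/m³ × 9.8 m/s² × 310 m = 5.195×10^6 Pa = 51.27 atm
serpentinite: 2587 kg/m³ × 9.8 m/s² × 2670 m = 6.769×10^7 Pa = 668.1 atm
Total = 60.64 + 51.27 + 668.1 = 779.98 atm

780 atm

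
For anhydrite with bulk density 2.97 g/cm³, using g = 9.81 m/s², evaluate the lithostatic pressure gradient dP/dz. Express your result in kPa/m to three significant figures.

29.1 kPa/m

dP/dz = ρg = 2970 kg/m³ × 9.81 m/s² = 29136 Pa/m
= 29136 Pa/m × (1 kPa/m / 1000.0 Pa/m) = 29.136 kPa/m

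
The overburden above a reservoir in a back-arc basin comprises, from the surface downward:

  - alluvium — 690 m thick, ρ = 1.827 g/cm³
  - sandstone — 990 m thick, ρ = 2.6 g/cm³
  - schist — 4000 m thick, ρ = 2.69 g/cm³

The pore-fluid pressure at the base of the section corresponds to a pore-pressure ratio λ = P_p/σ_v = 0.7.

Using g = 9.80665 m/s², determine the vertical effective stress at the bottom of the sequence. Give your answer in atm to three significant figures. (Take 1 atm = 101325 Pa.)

424 atm

Overburden (lithostatic) stress σ_v:
alluvium: 1827 kg/m³ × 9.80665 m/s² × 690 m = 1.236×10^7 Pa = 12.36 MPa
sandstone: 2600 kg/m³ × 9.80665 m/s² × 990 m = 2.524×10^7 Pa = 25.24 MPa
schist: 2690 kg/m³ × 9.80665 m/s² × 4000 m = 1.055×10^8 Pa = 105.5 MPa
Total = 12.36 + 25.24 + 105.5 = 143.12 MPa
Pore pressure P_p = λ·σ_v = 0.7 × 143.1 MPa = 100.2 MPa
Effective stress σ' = σ_v − P_p = 143.1 − 100.2 = 42.937 MPa = 423.76 atm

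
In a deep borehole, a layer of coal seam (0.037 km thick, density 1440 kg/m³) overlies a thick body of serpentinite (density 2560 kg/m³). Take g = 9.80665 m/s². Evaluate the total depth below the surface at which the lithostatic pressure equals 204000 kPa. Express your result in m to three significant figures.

8140 m

Pressure at base of upper layers: 1440×9.80665×37 = 5.225×10^5 Pa = 522.5 kPa
Remaining pressure to be supplied by serpentinite: 2.040×10^8 − 5.225×10^5 = 2.035×10^8 Pa
Additional depth in serpentinite = 2.035×10^8 Pa / (2560 kg/m³ × 9.80665 m/s²) = 8105.1 m
Total depth = 37 m + 8105.1 m = 8142.1 m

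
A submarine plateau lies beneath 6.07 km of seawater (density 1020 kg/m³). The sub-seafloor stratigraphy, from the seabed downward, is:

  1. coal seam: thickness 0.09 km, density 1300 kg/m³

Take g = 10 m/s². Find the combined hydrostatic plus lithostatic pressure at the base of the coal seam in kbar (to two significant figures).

seawater: 1020 kg/m³ × 10 m/s² × 6070 m = 6.191×10^7 Pa = 0.6191 kbar
coal seam: 1300 kg/m³ × 10 m/s² × 90 m = 1.170×10^6 Pa = 0.01170 kbar
Total = 0.6191 + 0.01170 = 0.63084 kbar

0.63 kbar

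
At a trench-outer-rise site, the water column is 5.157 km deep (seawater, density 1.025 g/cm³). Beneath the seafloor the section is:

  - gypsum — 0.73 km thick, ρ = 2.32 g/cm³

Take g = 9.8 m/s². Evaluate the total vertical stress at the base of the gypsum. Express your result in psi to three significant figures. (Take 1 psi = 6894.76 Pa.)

seawater: 1025 kg/m³ × 9.8 m/s² × 5157 m = 5.180×10^7 Pa = 7513 psi
gypsum: 2320 kg/m³ × 9.8 m/s² × 730 m = 1.660×10^7 Pa = 2407 psi
Total = 7513 + 2407 = 9920.5 psi

9920 psi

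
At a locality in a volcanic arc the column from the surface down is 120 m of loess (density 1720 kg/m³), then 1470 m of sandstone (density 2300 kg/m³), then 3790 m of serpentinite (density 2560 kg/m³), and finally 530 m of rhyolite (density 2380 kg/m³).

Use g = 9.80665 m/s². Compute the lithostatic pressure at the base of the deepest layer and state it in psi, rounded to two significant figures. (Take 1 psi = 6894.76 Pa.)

loess: 1720 kg/m³ × 9.80665 m/s² × 120 m = 2.024×10^6 Pa = 293.6 psi
sandstone: 2300 kg/m³ × 9.80665 m/s² × 1470 m = 3.316×10^7 Pa = 4809 psi
serpentinite: 2560 kg/m³ × 9.80665 m/s² × 3790 m = 9.515×10^7 Pa = 13800 psi
rhyolite: 2380 kg/m³ × 9.80665 m/s² × 530 m = 1.237×10^7 Pa = 1794 psi
Total = 293.6 + 4809 + 13800 + 1794 = 20697 psi

21000 psi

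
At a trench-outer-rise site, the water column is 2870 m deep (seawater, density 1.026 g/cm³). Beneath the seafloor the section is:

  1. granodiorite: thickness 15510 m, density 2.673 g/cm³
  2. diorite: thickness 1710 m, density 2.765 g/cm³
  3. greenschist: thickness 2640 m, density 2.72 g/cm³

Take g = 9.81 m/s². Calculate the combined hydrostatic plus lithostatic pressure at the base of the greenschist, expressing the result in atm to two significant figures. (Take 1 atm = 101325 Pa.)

seawater: 1026 kg/m³ × 9.81 m/s² × 2870 m = 2.889×10^7 Pa = 285.1 atm
granodiorite: 2673 kg/m³ × 9.81 m/s² × 15510 m = 4.067×10^8 Pa = 4014 atm
diorite: 2765 kg/m³ × 9.81 m/s² × 1710 m = 4.638×10^7 Pa = 457.8 atm
greenschist: 2720 kg/m³ × 9.81 m/s² × 2640 m = 7.044×10^7 Pa = 695.2 atm
Total = 285.1 + 4014 + 457.8 + 695.2 = 5451.9 atm

5500 atm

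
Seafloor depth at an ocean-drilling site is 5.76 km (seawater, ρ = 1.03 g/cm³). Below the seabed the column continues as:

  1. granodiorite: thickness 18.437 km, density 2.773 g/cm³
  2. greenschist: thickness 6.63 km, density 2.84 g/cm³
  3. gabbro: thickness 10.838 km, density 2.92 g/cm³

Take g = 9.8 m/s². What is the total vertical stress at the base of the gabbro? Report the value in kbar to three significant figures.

10.5 kbar

seawater: 1030 kg/m³ × 9.8 m/s² × 5760 m = 5.814×10^7 Pa = 0.5814 kbar
granodiorite: 2773 kg/m³ × 9.8 m/s² × 18437 m = 5.010×10^8 Pa = 5.010 kbar
greenschist: 2840 kg/m³ × 9.8 m/s² × 6630 m = 1.845×10^8 Pa = 1.845 kbar
gabbro: 2920 kg/m³ × 9.8 m/s² × 10838 m = 3.101×10^8 Pa = 3.101 kbar
Total = 0.5814 + 5.010 + 1.845 + 3.101 = 10.538 kbar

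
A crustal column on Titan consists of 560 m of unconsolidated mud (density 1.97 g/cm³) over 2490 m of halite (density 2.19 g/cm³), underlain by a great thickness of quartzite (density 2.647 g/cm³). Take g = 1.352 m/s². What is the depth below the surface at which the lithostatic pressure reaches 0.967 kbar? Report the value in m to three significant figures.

27600 m

Pressure at base of upper layers: 1970×1.352×560 + 2190×1.352×2490 = 8.864×10^6 Pa = 0.08864 kbar
Remaining pressure to be supplied by quartzite: 9.670×10^7 − 8.864×10^6 = 8.784×10^7 Pa
Additional depth in quartzite = 8.784×10^7 Pa / (2647 kg/m³ × 1.352 m/s²) = 24544 m
Total depth = 3050 m + 24544 m = 27594 m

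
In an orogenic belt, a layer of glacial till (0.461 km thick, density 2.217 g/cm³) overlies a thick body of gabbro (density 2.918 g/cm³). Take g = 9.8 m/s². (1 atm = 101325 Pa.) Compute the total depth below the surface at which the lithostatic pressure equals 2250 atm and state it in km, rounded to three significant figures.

8.08 km

Pressure at base of upper layers: 2217×9.8×461 = 1.002×10^7 Pa = 98.85 atm
Remaining pressure to be supplied by gabbro: 2.280×10^8 − 1.002×10^7 = 2.180×10^8 Pa
Additional depth in gabbro = 2.180×10^8 Pa / (2918 kg/m³ × 9.8 m/s²) = 7622.1 m
Total depth = 461 m + 7622.1 m = 8083.1 m
= 8.0831 km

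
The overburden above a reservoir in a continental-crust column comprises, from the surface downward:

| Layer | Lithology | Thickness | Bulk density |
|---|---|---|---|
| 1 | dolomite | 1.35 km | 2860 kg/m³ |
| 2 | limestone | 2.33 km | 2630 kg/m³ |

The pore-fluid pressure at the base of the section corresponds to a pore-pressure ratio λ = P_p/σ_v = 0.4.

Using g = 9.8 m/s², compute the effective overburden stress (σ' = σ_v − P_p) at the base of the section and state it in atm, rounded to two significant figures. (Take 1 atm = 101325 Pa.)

580 atm

Overburden (lithostatic) stress σ_v:
dolomite: 2860 kg/m³ × 9.8 m/s² × 1350 m = 3.784×10^7 Pa = 37.84 MPa
limestone: 2630 kg/m³ × 9.8 m/s² × 2330 m = 6.005×10^7 Pa = 60.05 MPa
Total = 37.84 + 60.05 = 97.891 MPa
Pore pressure P_p = λ·σ_v = 0.4 × 97.89 MPa = 39.16 MPa
Effective stress σ' = σ_v − P_p = 97.89 − 39.16 = 58.735 MPa = 579.67 atm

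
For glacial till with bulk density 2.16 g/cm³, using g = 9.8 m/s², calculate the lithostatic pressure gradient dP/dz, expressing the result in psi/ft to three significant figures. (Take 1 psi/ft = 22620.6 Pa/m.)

0.936 psi/ft

dP/dz = ρg = 2160 kg/m³ × 9.8 m/s² = 21168 Pa/m
= 21168 Pa/m × (1 psi/ft / 22621 Pa/m) = 0.93578 psi/ft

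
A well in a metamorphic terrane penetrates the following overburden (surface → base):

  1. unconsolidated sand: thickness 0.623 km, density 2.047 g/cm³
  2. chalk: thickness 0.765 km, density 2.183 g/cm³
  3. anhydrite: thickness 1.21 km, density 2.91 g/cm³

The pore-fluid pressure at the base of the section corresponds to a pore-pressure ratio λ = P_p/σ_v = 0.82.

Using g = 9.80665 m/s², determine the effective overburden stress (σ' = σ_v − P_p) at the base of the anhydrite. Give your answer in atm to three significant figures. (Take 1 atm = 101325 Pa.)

Overburden (lithostatic) stress σ_v:
unconsolidated sand: 2047 kg/m³ × 9.80665 m/s² × 623 m = 1.251×10^7 Pa = 12.51 MPa
chalk: 2183 kg/m³ × 9.80665 m/s² × 765 m = 1.638×10^7 Pa = 16.38 MPa
anhydrite: 2910 kg/m³ × 9.80665 m/s² × 1210 m = 3.453×10^7 Pa = 34.53 MPa
Total = 12.51 + 16.38 + 34.53 = 63.413 MPa
Pore pressure P_p = λ·σ_v = 0.82 × 63.41 MPa = 52.00 MPa
Effective stress σ' = σ_v − P_p = 63.41 − 52.00 = 11.414 MPa = 112.65 atm

113 atm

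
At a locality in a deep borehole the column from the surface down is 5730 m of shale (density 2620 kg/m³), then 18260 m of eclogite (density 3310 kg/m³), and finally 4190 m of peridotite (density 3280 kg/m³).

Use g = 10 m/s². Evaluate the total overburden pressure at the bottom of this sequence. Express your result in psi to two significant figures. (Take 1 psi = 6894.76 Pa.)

shale: 2620 kg/m³ × 10 m/s² × 5730 m = 1.501×10^8 Pa = 21774 psi
eclogite: 3310 kg/m³ × 10 m/s² × 18260 m = 6.044×10^8 Pa = 87662 psi
peridotite: 3280 kg/m³ × 10 m/s² × 4190 m = 1.374×10^8 Pa = 19933 psi
Total = 21774 + 87662 + 19933 = 1.2937×10^5 psi

130000 psi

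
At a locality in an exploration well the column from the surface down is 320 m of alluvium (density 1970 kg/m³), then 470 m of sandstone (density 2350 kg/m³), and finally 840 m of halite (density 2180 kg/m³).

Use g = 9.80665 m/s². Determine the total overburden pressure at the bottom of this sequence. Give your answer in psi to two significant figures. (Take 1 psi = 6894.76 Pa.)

alluvium: 1970 kg/m³ × 9.80665 m/s² × 320 m = 6.182×10^6 Pa = 896.6 psi
sandstone: 2350 kg/m³ × 9.80665 m/s² × 470 m = 1.083×10^7 Pa = 1571 psi
halite: 2180 kg/m³ × 9.80665 m/s² × 840 m = 1.796×10^7 Pa = 2605 psi
Total = 896.6 + 1571 + 2605 = 5072.2 psi

5100 psi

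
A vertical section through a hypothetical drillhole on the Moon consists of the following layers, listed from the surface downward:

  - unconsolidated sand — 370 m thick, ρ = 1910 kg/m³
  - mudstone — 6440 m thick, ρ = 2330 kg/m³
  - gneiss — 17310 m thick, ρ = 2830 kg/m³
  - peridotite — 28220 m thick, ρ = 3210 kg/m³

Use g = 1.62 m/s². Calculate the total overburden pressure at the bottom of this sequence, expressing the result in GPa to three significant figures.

0.252 GPa

unconsolidated sand: 1910 kg/m³ × 1.62 m/s² × 370 m = 1.145×10^6 Pa = 1.145×10^-3 GPa
mudstone: 2330 kg/m³ × 1.62 m/s² × 6440 m = 2.431×10^7 Pa = 0.02431 GPa
gneiss: 2830 kg/m³ × 1.62 m/s² × 17310 m = 7.936×10^7 Pa = 0.07936 GPa
peridotite: 3210 kg/m³ × 1.62 m/s² × 28220 m = 1.467×10^8 Pa = 0.1467 GPa
Total = 1.145×10^-3 + 0.02431 + 0.07936 + 0.1467 = 0.25156 GPa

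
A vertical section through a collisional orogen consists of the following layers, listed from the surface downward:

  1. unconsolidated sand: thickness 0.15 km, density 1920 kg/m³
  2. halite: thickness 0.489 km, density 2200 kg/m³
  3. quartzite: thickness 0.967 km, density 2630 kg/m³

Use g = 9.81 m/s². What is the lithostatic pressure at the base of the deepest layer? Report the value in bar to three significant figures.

unconsolidated sand: 1920 kg/m³ × 9.81 m/s² × 150 m = 2.825×10^6 Pa = 28.25 bar
halite: 2200 kg/m³ × 9.81 m/s² × 489 m = 1.055×10^7 Pa = 105.5 bar
quartzite: 2630 kg/m³ × 9.81 m/s² × 967 m = 2.495×10^7 Pa = 249.5 bar
Total = 28.25 + 105.5 + 249.5 = 383.28 bar

383 bar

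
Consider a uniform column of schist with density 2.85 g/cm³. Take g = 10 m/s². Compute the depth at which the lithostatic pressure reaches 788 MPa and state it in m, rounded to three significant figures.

27600 m

h = P/(ρg) = 788 MPa / (2850 kg/m³ × 10 m/s²) = 7.880×10^8 Pa / 28500 Pa/m = 27649 m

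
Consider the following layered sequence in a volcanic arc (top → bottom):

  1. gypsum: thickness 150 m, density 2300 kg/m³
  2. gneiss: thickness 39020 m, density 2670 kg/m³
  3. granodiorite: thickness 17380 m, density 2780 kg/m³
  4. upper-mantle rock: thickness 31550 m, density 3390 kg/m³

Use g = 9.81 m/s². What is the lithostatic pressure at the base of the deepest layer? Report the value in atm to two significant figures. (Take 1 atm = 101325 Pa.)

25000 atm

gypsum: 2300 kg/m³ × 9.81 m/s² × 150 m = 3.384×10^6 Pa = 33.40 atm
gneiss: 2670 kg/m³ × 9.81 m/s² × 39020 m = 1.022×10^9 Pa = 10087 atm
granodiorite: 2780 kg/m³ × 9.81 m/s² × 17380 m = 4.740×10^8 Pa = 4678 atm
upper-mantle rock: 3390 kg/m³ × 9.81 m/s² × 31550 m = 1.049×10^9 Pa = 10355 atm
Total = 33.40 + 10087 + 4678 + 10355 = 25153 atm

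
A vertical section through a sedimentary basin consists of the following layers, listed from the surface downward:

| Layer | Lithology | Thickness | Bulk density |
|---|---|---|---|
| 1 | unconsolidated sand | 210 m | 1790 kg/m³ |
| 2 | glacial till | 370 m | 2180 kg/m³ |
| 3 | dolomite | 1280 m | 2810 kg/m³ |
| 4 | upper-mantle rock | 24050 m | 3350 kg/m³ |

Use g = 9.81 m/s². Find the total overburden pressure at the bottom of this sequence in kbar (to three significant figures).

8.37 kbar

unconsolidated sand: 1790 kg/m³ × 9.81 m/s² × 210 m = 3.688×10^6 Pa = 0.03688 kbar
glacial till: 2180 kg/m³ × 9.81 m/s² × 370 m = 7.913×10^6 Pa = 0.07913 kbar
dolomite: 2810 kg/m³ × 9.81 m/s² × 1280 m = 3.528×10^7 Pa = 0.3528 kbar
upper-mantle rock: 3350 kg/m³ × 9.81 m/s² × 24050 m = 7.904×10^8 Pa = 7.904 kbar
Total = 0.03688 + 0.07913 + 0.3528 + 7.904 = 8.3725 kbar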